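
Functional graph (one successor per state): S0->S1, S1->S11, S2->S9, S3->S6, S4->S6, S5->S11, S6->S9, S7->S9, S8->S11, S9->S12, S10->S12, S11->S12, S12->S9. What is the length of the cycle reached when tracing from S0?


Trace from S0 until a state repeats:
  S0 -> S1 -> S11 -> S12 -> S9 -> S12
S12 first seen at step 3, revisited at step 5.
Cycle length = 5 - 3 = 2

2


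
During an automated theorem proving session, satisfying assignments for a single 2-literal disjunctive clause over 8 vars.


Step 1: Total=2^8=256
Step 2: Unsat when all 2 false: 2^6=64
Step 3: Sat=256-64=192

192


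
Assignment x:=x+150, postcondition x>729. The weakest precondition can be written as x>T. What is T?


Formula: wp(x:=E, P) = P[E/x] (substitute E for x in postcondition)
Step 1: Postcondition: x>729
Step 2: Substitute x+150 for x: x+150>729
Step 3: Solve for x: x > 729-150 = 579

579


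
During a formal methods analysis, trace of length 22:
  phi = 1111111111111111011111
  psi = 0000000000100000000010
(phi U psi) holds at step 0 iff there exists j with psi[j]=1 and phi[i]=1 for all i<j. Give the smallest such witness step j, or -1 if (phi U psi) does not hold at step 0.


(phi U psi) at 0: need smallest j with psi[j]=1 and phi[i]=1 for all i in [0,j).
Scan from step 0:
  step 0: phi=1, psi=0 -> continue
  step 1: phi=1, psi=0 -> continue
  step 2: phi=1, psi=0 -> continue
  step 3: phi=1, psi=0 -> continue
  step 10: psi=1 and phi held for [0,10) -> witness found
Witness step = 10

10


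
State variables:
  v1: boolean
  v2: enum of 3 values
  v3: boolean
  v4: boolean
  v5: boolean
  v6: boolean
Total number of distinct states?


State space = product of domain sizes of all variables.
Domain sizes:
  v1 (boolean): 2
  v2 (enum of 3 values): 3
  v3 (boolean): 2
  v4 (boolean): 2
  v5 (boolean): 2
  v6 (boolean): 2
Product = 2 * 3 * 2 * 2 * 2 * 2 = 96

96


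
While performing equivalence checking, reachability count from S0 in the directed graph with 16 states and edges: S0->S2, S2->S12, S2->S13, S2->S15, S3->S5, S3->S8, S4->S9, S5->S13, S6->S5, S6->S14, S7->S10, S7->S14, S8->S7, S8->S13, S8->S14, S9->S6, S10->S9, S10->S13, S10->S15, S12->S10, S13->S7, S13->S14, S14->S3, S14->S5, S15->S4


BFS from S0:
  layer 0: {S0}
  layer 1: {S2}
  layer 2: {S12, S13, S15}
  layer 3: {S4, S7, S10, S14}
  layer 4: {S3, S5, S9}
  layer 5: {S6, S8}
Reachable set: {S0, S2, S3, S4, S5, S6, S7, S8, S9, S10, S12, S13, S14, S15}
Count = 14

14


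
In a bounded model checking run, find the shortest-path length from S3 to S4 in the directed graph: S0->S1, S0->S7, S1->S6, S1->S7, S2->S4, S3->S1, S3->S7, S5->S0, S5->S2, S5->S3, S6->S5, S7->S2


BFS layer-by-layer from S3:
  dist 0: {S3}
  dist 1: {S1, S7}
  dist 2: {S2, S6}
  dist 3: {S4, S5}
  -> S4 reached at distance 3
Shortest path length = 3

3


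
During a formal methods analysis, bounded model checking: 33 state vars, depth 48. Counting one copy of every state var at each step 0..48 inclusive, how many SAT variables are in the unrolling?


BMC unrolls to depth k, creating one copy of each state var for steps 0..k.
Step count = 48 + 1 = 49 (steps 0 through 48)
Vars per step = 33
Total = 33 * 49 = 1617

1617


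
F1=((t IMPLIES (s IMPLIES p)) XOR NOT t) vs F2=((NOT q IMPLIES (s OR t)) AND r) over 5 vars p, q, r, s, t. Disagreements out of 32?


F1 = ((t IMPLIES (s IMPLIES p)) XOR NOT t)
F2 = ((NOT q IMPLIES (s OR t)) AND r)
Evaluate both on each of 32 rows (bits = p,q,r,s,t):
  row 0 [00000]: F1=0 F2=0 -> 0
  row 1 [00001]: F1=1 F2=0 (differ) -> 1
  row 2 [00010]: F1=0 F2=0 -> 0
  row 3 [00011]: F1=0 F2=0 -> 0
  row 4 [00100]: F1=0 F2=0 -> 0
  row 5 [00101]: F1=1 F2=1 -> 0
  row 6 [00110]: F1=0 F2=1 (differ) -> 1
  row 7 [00111]: F1=0 F2=1 (differ) -> 1
  row 8 [01000]: F1=0 F2=0 -> 0
  row 9 [01001]: F1=1 F2=0 (differ) -> 1
  row 10 [01010]: F1=0 F2=0 -> 0
  row 11 [01011]: F1=0 F2=0 -> 0
  row 12 [01100]: F1=0 F2=1 (differ) -> 1
  row 13 [01101]: F1=1 F2=1 -> 0
  row 14 [01110]: F1=0 F2=1 (differ) -> 1
  row 15 [01111]: F1=0 F2=1 (differ) -> 1
  row 16 [10000]: F1=0 F2=0 -> 0
  row 17 [10001]: F1=1 F2=0 (differ) -> 1
  row 18 [10010]: F1=0 F2=0 -> 0
  row 19 [10011]: F1=1 F2=0 (differ) -> 1
  row 20 [10100]: F1=0 F2=0 -> 0
  row 21 [10101]: F1=1 F2=1 -> 0
  row 22 [10110]: F1=0 F2=1 (differ) -> 1
  row 23 [10111]: F1=1 F2=1 -> 0
  row 24 [11000]: F1=0 F2=0 -> 0
  row 25 [11001]: F1=1 F2=0 (differ) -> 1
  row 26 [11010]: F1=0 F2=0 -> 0
  row 27 [11011]: F1=1 F2=0 (differ) -> 1
  row 28 [11100]: F1=0 F2=1 (differ) -> 1
  row 29 [11101]: F1=1 F2=1 -> 0
  row 30 [11110]: F1=0 F2=1 (differ) -> 1
  row 31 [11111]: F1=1 F2=1 -> 0
Full result column, 8 rows per line (p,q fixed per line; r,s,t runs 000..111 left to right):
  rows 0-7 [p,q=00]: 01000011  (ones: 3)
  rows 8-15 [p,q=01]: 01001011  (ones: 4)
  rows 16-23 [p,q=10]: 01010010  (ones: 3)
  rows 24-31 [p,q=11]: 01011010  (ones: 4)
Disagreements = 3+4+3+4 = 14

14


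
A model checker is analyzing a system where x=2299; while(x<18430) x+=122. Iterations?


Step 1: x goes from 2299 toward 18430 by 122; the body runs while x<18430, so iterations = ceil((bound-start)/step)
Step 2: Distance=16131
Step 3: ceil(16131/122)=133

133


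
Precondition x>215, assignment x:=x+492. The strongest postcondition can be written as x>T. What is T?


Formula: sp(P, x:=E) = exists old_x. (x = E[old_x/x]) AND P[old_x/x] (old_x is the value of x before the assignment; eliminate old_x by solving x = E[old_x/x] for old_x)
Step 1: Precondition P: x>215, i.e. old_x > 215
Step 2: Assignment gives x = old_x + 492, so old_x = x - 492
Step 3: Substitute into P: x - 492 > 215
Step 4: Simplify: x > 215+492 = 707

707


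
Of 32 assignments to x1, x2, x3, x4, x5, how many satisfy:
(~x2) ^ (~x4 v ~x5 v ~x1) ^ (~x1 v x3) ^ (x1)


CNF with 4 clauses over 5 vars (32 assignments).
An assignment satisfies CNF iff every clause has >=1 true literal.
Check each row (bits = x1,x2,x3,x4,x5; clause T/F shown):
  row 0 [00000]: clauses=TTTF -> 0
  row 1 [00001]: clauses=TTTF -> 0
  row 2 [00010]: clauses=TTTF -> 0
  row 3 [00011]: clauses=TTTF -> 0
  row 4 [00100]: clauses=TTTF -> 0
  row 5 [00101]: clauses=TTTF -> 0
  row 6 [00110]: clauses=TTTF -> 0
  row 7 [00111]: clauses=TTTF -> 0
  row 8 [01000]: clauses=FTTF -> 0
  row 9 [01001]: clauses=FTTF -> 0
  row 10 [01010]: clauses=FTTF -> 0
  row 11 [01011]: clauses=FTTF -> 0
  row 12 [01100]: clauses=FTTF -> 0
  row 13 [01101]: clauses=FTTF -> 0
  row 14 [01110]: clauses=FTTF -> 0
  row 15 [01111]: clauses=FTTF -> 0
  row 16 [10000]: clauses=TTFT -> 0
  row 17 [10001]: clauses=TTFT -> 0
  row 18 [10010]: clauses=TTFT -> 0
  row 19 [10011]: clauses=TFFT -> 0
  row 20 [10100]: clauses=TTTT -> 1
  row 21 [10101]: clauses=TTTT -> 1
  row 22 [10110]: clauses=TTTT -> 1
  row 23 [10111]: clauses=TFTT -> 0
  row 24 [11000]: clauses=FTFT -> 0
  row 25 [11001]: clauses=FTFT -> 0
  row 26 [11010]: clauses=FTFT -> 0
  row 27 [11011]: clauses=FFFT -> 0
  row 28 [11100]: clauses=FTTT -> 0
  row 29 [11101]: clauses=FTTT -> 0
  row 30 [11110]: clauses=FTTT -> 0
  row 31 [11111]: clauses=FFTT -> 0
Full result column, 8 rows per line (x1,x2 fixed per line; x3,x4,x5 runs 000..111 left to right):
  rows 0-7 [x1,x2=00]: 00000000  (ones: 0)
  rows 8-15 [x1,x2=01]: 00000000  (ones: 0)
  rows 16-23 [x1,x2=10]: 00001110  (ones: 3)
  rows 24-31 [x1,x2=11]: 00000000  (ones: 0)
Satisfying assignments = 0+0+3+0 = 3

3


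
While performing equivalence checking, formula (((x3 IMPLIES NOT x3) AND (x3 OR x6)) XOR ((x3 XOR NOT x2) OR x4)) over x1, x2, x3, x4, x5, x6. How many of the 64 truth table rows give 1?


Formula: (((x3 IMPLIES NOT x3) AND (x3 OR x6)) XOR ((x3 XOR NOT x2) OR x4)) over 6 vars (64 rows)
Evaluate each row (x1, x2, x3, x4, x5, x6 as bits, MSB first):
  row 0 [000000]: (((0 IMPLIES NOT 0) AND (0 OR 0)) XOR ((0 XOR NOT 0) OR 0)) -> 1
  row 1 [000001]: (((0 IMPLIES NOT 0) AND (0 OR 1)) XOR ((0 XOR NOT 0) OR 0)) -> 0
  row 2 [000010]: (((0 IMPLIES NOT 0) AND (0 OR 0)) XOR ((0 XOR NOT 0) OR 0)) -> 1
  row 3 [000011]: (((0 IMPLIES NOT 0) AND (0 OR 1)) XOR ((0 XOR NOT 0) OR 0)) -> 0
  row 4 [000100]: (((0 IMPLIES NOT 0) AND (0 OR 0)) XOR ((0 XOR NOT 0) OR 1)) -> 1
  (every remaining row is evaluated the same way; all 64 results are listed next)
Full result column, 8 rows per line (x1,x2,x3 fixed per line; x4,x5,x6 runs 000..111 left to right):
  rows 0-7 [x1,x2,x3=000]: 10101010  (ones: 4)
  rows 8-15 [x1,x2,x3=001]: 00001111  (ones: 4)
  rows 16-23 [x1,x2,x3=010]: 01011010  (ones: 4)
  rows 24-31 [x1,x2,x3=011]: 11111111  (ones: 8)
  rows 32-39 [x1,x2,x3=100]: 10101010  (ones: 4)
  rows 40-47 [x1,x2,x3=101]: 00001111  (ones: 4)
  rows 48-55 [x1,x2,x3=110]: 01011010  (ones: 4)
  rows 56-63 [x1,x2,x3=111]: 11111111  (ones: 8)
Count of 1-rows = 4+4+4+8+4+4+4+8 = 40

40


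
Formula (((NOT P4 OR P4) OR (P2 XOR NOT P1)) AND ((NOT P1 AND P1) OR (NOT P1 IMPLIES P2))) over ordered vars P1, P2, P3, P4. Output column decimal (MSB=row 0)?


Formula: (((NOT P4 OR P4) OR (P2 XOR NOT P1)) AND ((NOT P1 AND P1) OR (NOT P1 IMPLIES P2))) over P1, P2, P3, P4 (16 rows)
Evaluate each row (bits = P1,P2,P3,P4, MSB first):
  row 0 [0000]: (((NOT 0 OR 0) OR (0 XOR NOT 0)) AND ((NOT 0 AND 0) OR (NOT 0 IMPLIES 0))) -> 0
  row 1 [0001]: (((NOT 1 OR 1) OR (0 XOR NOT 0)) AND ((NOT 0 AND 0) OR (NOT 0 IMPLIES 0))) -> 0
  row 2 [0010]: (((NOT 0 OR 0) OR (0 XOR NOT 0)) AND ((NOT 0 AND 0) OR (NOT 0 IMPLIES 0))) -> 0
  row 3 [0011]: (((NOT 1 OR 1) OR (0 XOR NOT 0)) AND ((NOT 0 AND 0) OR (NOT 0 IMPLIES 0))) -> 0
  row 4 [0100]: (((NOT 0 OR 0) OR (1 XOR NOT 0)) AND ((NOT 0 AND 0) OR (NOT 0 IMPLIES 1))) -> 1
  row 5 [0101]: (((NOT 1 OR 1) OR (1 XOR NOT 0)) AND ((NOT 0 AND 0) OR (NOT 0 IMPLIES 1))) -> 1
  row 6 [0110]: (((NOT 0 OR 0) OR (1 XOR NOT 0)) AND ((NOT 0 AND 0) OR (NOT 0 IMPLIES 1))) -> 1
  row 7 [0111]: (((NOT 1 OR 1) OR (1 XOR NOT 0)) AND ((NOT 0 AND 0) OR (NOT 0 IMPLIES 1))) -> 1
  row 8 [1000]: (((NOT 0 OR 0) OR (0 XOR NOT 1)) AND ((NOT 1 AND 1) OR (NOT 1 IMPLIES 0))) -> 1
  row 9 [1001]: (((NOT 1 OR 1) OR (0 XOR NOT 1)) AND ((NOT 1 AND 1) OR (NOT 1 IMPLIES 0))) -> 1
  row 10 [1010]: (((NOT 0 OR 0) OR (0 XOR NOT 1)) AND ((NOT 1 AND 1) OR (NOT 1 IMPLIES 0))) -> 1
  row 11 [1011]: (((NOT 1 OR 1) OR (0 XOR NOT 1)) AND ((NOT 1 AND 1) OR (NOT 1 IMPLIES 0))) -> 1
  row 12 [1100]: (((NOT 0 OR 0) OR (1 XOR NOT 1)) AND ((NOT 1 AND 1) OR (NOT 1 IMPLIES 1))) -> 1
  row 13 [1101]: (((NOT 1 OR 1) OR (1 XOR NOT 1)) AND ((NOT 1 AND 1) OR (NOT 1 IMPLIES 1))) -> 1
  row 14 [1110]: (((NOT 0 OR 0) OR (1 XOR NOT 1)) AND ((NOT 1 AND 1) OR (NOT 1 IMPLIES 1))) -> 1
  row 15 [1111]: (((NOT 1 OR 1) OR (1 XOR NOT 1)) AND ((NOT 1 AND 1) OR (NOT 1 IMPLIES 1))) -> 1
Full result column, 4 rows per line (P1,P2 fixed per line; P3,P4 runs 00..11 left to right):
  rows 0-3 [P1,P2=00]: 0000  = hex 0
  rows 4-7 [P1,P2=01]: 1111  = hex F
  rows 8-11 [P1,P2=10]: 1111  = hex F
  rows 12-15 [P1,P2=11]: 1111  = hex F
Output column (row 0 .. row 15) = 0000111111111111
Output column grouped in 4s = 0000 1111 1111 1111 = 0x0FFF
Convert to decimal digit by digit (value = value*16 + digit):
  0 -> 0
  0*16 + 15 (F) = 15
  15*16 + 15 (F) = 255
  255*16 + 15 (F) = 4095
Decimal = 4095

4095


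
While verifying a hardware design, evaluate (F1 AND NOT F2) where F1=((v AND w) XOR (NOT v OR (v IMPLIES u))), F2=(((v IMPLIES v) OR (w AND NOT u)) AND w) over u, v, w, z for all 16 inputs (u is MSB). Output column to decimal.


F1 = ((v AND w) XOR (NOT v OR (v IMPLIES u)))
F2 = (((v IMPLIES v) OR (w AND NOT u)) AND w)
Counterexample to F1=>F2 is where F1=1 and F2=0.
Evaluate each row (bits = u,v,w,z, MSB first):
  row 0 [0000]: F1=1 F2=0 -> F1&~F2 -> 1
  row 1 [0001]: F1=1 F2=0 -> F1&~F2 -> 1
  row 2 [0010]: F1=1 F2=1 -> F1&~F2 -> 0
  row 3 [0011]: F1=1 F2=1 -> F1&~F2 -> 0
  row 4 [0100]: F1=0 F2=0 -> F1&~F2 -> 0
  row 5 [0101]: F1=0 F2=0 -> F1&~F2 -> 0
  row 6 [0110]: F1=1 F2=1 -> F1&~F2 -> 0
  row 7 [0111]: F1=1 F2=1 -> F1&~F2 -> 0
  row 8 [1000]: F1=1 F2=0 -> F1&~F2 -> 1
  row 9 [1001]: F1=1 F2=0 -> F1&~F2 -> 1
  row 10 [1010]: F1=1 F2=1 -> F1&~F2 -> 0
  row 11 [1011]: F1=1 F2=1 -> F1&~F2 -> 0
  row 12 [1100]: F1=1 F2=0 -> F1&~F2 -> 1
  row 13 [1101]: F1=1 F2=0 -> F1&~F2 -> 1
  row 14 [1110]: F1=0 F2=1 -> F1&~F2 -> 0
  row 15 [1111]: F1=0 F2=1 -> F1&~F2 -> 0
Full result column, 4 rows per line (u,v fixed per line; w,z runs 00..11 left to right):
  rows 0-3 [u,v=00]: 1100  = hex C
  rows 4-7 [u,v=01]: 0000  = hex 0
  rows 8-11 [u,v=10]: 1100  = hex C
  rows 12-15 [u,v=11]: 1100  = hex C
Counterexample vector (row 0 .. row 15) = 1100000011001100
Output column grouped in 4s = 1100 0000 1100 1100 = 0xC0CC
Convert to decimal digit by digit (value = value*16 + digit):
  C -> 12
  12*16 + 0 = 192
  192*16 + 12 (C) = 3084
  3084*16 + 12 (C) = 49356
Decimal = 49356

49356


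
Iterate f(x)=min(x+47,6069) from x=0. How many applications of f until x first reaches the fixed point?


Step 1: x=0, cap=6069, increment=47
Step 2: x grows by 47 each step until capped at 6069; fixed point is x=6069
Step 3: iterations = ceil(6069/47) = 130

130


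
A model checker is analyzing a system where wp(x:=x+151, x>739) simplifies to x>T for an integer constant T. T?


Formula: wp(x:=E, P) = P[E/x] (substitute E for x in postcondition)
Step 1: Postcondition: x>739
Step 2: Substitute x+151 for x: x+151>739
Step 3: Solve for x: x > 739-151 = 588

588


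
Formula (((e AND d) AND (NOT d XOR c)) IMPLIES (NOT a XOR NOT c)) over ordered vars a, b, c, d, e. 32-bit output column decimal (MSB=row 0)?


Formula: (((e AND d) AND (NOT d XOR c)) IMPLIES (NOT a XOR NOT c)) over a, b, c, d, e (32 rows)
Evaluate each row (bits = a,b,c,d,e, MSB first):
  row 0 [00000]: (((0 AND 0) AND (NOT 0 XOR 0)) IMPLIES (NOT 0 XOR NOT 0)) -> 1
  row 1 [00001]: (((1 AND 0) AND (NOT 0 XOR 0)) IMPLIES (NOT 0 XOR NOT 0)) -> 1
  row 2 [00010]: (((0 AND 1) AND (NOT 1 XOR 0)) IMPLIES (NOT 0 XOR NOT 0)) -> 1
  row 3 [00011]: (((1 AND 1) AND (NOT 1 XOR 0)) IMPLIES (NOT 0 XOR NOT 0)) -> 1
  row 4 [00100]: (((0 AND 0) AND (NOT 0 XOR 1)) IMPLIES (NOT 0 XOR NOT 1)) -> 1
  row 5 [00101]: (((1 AND 0) AND (NOT 0 XOR 1)) IMPLIES (NOT 0 XOR NOT 1)) -> 1
  row 6 [00110]: (((0 AND 1) AND (NOT 1 XOR 1)) IMPLIES (NOT 0 XOR NOT 1)) -> 1
  row 7 [00111]: (((1 AND 1) AND (NOT 1 XOR 1)) IMPLIES (NOT 0 XOR NOT 1)) -> 1
  row 8 [01000]: (((0 AND 0) AND (NOT 0 XOR 0)) IMPLIES (NOT 0 XOR NOT 0)) -> 1
  row 9 [01001]: (((1 AND 0) AND (NOT 0 XOR 0)) IMPLIES (NOT 0 XOR NOT 0)) -> 1
  row 10 [01010]: (((0 AND 1) AND (NOT 1 XOR 0)) IMPLIES (NOT 0 XOR NOT 0)) -> 1
  row 11 [01011]: (((1 AND 1) AND (NOT 1 XOR 0)) IMPLIES (NOT 0 XOR NOT 0)) -> 1
  row 12 [01100]: (((0 AND 0) AND (NOT 0 XOR 1)) IMPLIES (NOT 0 XOR NOT 1)) -> 1
  row 13 [01101]: (((1 AND 0) AND (NOT 0 XOR 1)) IMPLIES (NOT 0 XOR NOT 1)) -> 1
  row 14 [01110]: (((0 AND 1) AND (NOT 1 XOR 1)) IMPLIES (NOT 0 XOR NOT 1)) -> 1
  row 15 [01111]: (((1 AND 1) AND (NOT 1 XOR 1)) IMPLIES (NOT 0 XOR NOT 1)) -> 1
  row 16 [10000]: (((0 AND 0) AND (NOT 0 XOR 0)) IMPLIES (NOT 1 XOR NOT 0)) -> 1
  row 17 [10001]: (((1 AND 0) AND (NOT 0 XOR 0)) IMPLIES (NOT 1 XOR NOT 0)) -> 1
  row 18 [10010]: (((0 AND 1) AND (NOT 1 XOR 0)) IMPLIES (NOT 1 XOR NOT 0)) -> 1
  row 19 [10011]: (((1 AND 1) AND (NOT 1 XOR 0)) IMPLIES (NOT 1 XOR NOT 0)) -> 1
  row 20 [10100]: (((0 AND 0) AND (NOT 0 XOR 1)) IMPLIES (NOT 1 XOR NOT 1)) -> 1
  row 21 [10101]: (((1 AND 0) AND (NOT 0 XOR 1)) IMPLIES (NOT 1 XOR NOT 1)) -> 1
  row 22 [10110]: (((0 AND 1) AND (NOT 1 XOR 1)) IMPLIES (NOT 1 XOR NOT 1)) -> 1
  row 23 [10111]: (((1 AND 1) AND (NOT 1 XOR 1)) IMPLIES (NOT 1 XOR NOT 1)) -> 0
  row 24 [11000]: (((0 AND 0) AND (NOT 0 XOR 0)) IMPLIES (NOT 1 XOR NOT 0)) -> 1
  row 25 [11001]: (((1 AND 0) AND (NOT 0 XOR 0)) IMPLIES (NOT 1 XOR NOT 0)) -> 1
  row 26 [11010]: (((0 AND 1) AND (NOT 1 XOR 0)) IMPLIES (NOT 1 XOR NOT 0)) -> 1
  row 27 [11011]: (((1 AND 1) AND (NOT 1 XOR 0)) IMPLIES (NOT 1 XOR NOT 0)) -> 1
  row 28 [11100]: (((0 AND 0) AND (NOT 0 XOR 1)) IMPLIES (NOT 1 XOR NOT 1)) -> 1
  row 29 [11101]: (((1 AND 0) AND (NOT 0 XOR 1)) IMPLIES (NOT 1 XOR NOT 1)) -> 1
  row 30 [11110]: (((0 AND 1) AND (NOT 1 XOR 1)) IMPLIES (NOT 1 XOR NOT 1)) -> 1
  row 31 [11111]: (((1 AND 1) AND (NOT 1 XOR 1)) IMPLIES (NOT 1 XOR NOT 1)) -> 0
Full result column, 4 rows per line (a,b,c fixed per line; d,e runs 00..11 left to right):
  rows 0-3 [a,b,c=000]: 1111  = hex F
  rows 4-7 [a,b,c=001]: 1111  = hex F
  rows 8-11 [a,b,c=010]: 1111  = hex F
  rows 12-15 [a,b,c=011]: 1111  = hex F
  rows 16-19 [a,b,c=100]: 1111  = hex F
  rows 20-23 [a,b,c=101]: 1110  = hex E
  rows 24-27 [a,b,c=110]: 1111  = hex F
  rows 28-31 [a,b,c=111]: 1110  = hex E
Output column (row 0 .. row 31) = 11111111111111111111111011111110
Output column grouped in 4s = 1111 1111 1111 1111 1111 1110 1111 1110 = 0xFFFFFEFE
Convert to decimal digit by digit (value = value*16 + digit):
  F -> 15
  15*16 + 15 (F) = 255
  255*16 + 15 (F) = 4095
  4095*16 + 15 (F) = 65535
  65535*16 + 15 (F) = 1048575
  1048575*16 + 14 (E) = 16777214
  16777214*16 + 15 (F) = 268435439
  268435439*16 + 14 (E) = 4294967038
Decimal = 4294967038

4294967038


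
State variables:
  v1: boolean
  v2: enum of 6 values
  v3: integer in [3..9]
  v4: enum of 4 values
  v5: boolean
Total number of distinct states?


State space = product of domain sizes of all variables.
Domain sizes:
  v1 (boolean): 2
  v2 (enum of 6 values): 6
  v3 (integer in [3..9]): 7
  v4 (enum of 4 values): 4
  v5 (boolean): 2
Product = 2 * 6 * 7 * 4 * 2 = 672

672


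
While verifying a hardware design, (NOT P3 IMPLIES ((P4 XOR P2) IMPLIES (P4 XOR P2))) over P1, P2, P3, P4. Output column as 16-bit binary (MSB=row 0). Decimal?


Formula: (NOT P3 IMPLIES ((P4 XOR P2) IMPLIES (P4 XOR P2))) over P1, P2, P3, P4 (16 rows)
Evaluate each row (bits = P1,P2,P3,P4, MSB first):
  row 0 [0000]: (NOT 0 IMPLIES ((0 XOR 0) IMPLIES (0 XOR 0))) -> 1
  row 1 [0001]: (NOT 0 IMPLIES ((1 XOR 0) IMPLIES (1 XOR 0))) -> 1
  row 2 [0010]: (NOT 1 IMPLIES ((0 XOR 0) IMPLIES (0 XOR 0))) -> 1
  row 3 [0011]: (NOT 1 IMPLIES ((1 XOR 0) IMPLIES (1 XOR 0))) -> 1
  row 4 [0100]: (NOT 0 IMPLIES ((0 XOR 1) IMPLIES (0 XOR 1))) -> 1
  row 5 [0101]: (NOT 0 IMPLIES ((1 XOR 1) IMPLIES (1 XOR 1))) -> 1
  row 6 [0110]: (NOT 1 IMPLIES ((0 XOR 1) IMPLIES (0 XOR 1))) -> 1
  row 7 [0111]: (NOT 1 IMPLIES ((1 XOR 1) IMPLIES (1 XOR 1))) -> 1
  row 8 [1000]: (NOT 0 IMPLIES ((0 XOR 0) IMPLIES (0 XOR 0))) -> 1
  row 9 [1001]: (NOT 0 IMPLIES ((1 XOR 0) IMPLIES (1 XOR 0))) -> 1
  row 10 [1010]: (NOT 1 IMPLIES ((0 XOR 0) IMPLIES (0 XOR 0))) -> 1
  row 11 [1011]: (NOT 1 IMPLIES ((1 XOR 0) IMPLIES (1 XOR 0))) -> 1
  row 12 [1100]: (NOT 0 IMPLIES ((0 XOR 1) IMPLIES (0 XOR 1))) -> 1
  row 13 [1101]: (NOT 0 IMPLIES ((1 XOR 1) IMPLIES (1 XOR 1))) -> 1
  row 14 [1110]: (NOT 1 IMPLIES ((0 XOR 1) IMPLIES (0 XOR 1))) -> 1
  row 15 [1111]: (NOT 1 IMPLIES ((1 XOR 1) IMPLIES (1 XOR 1))) -> 1
Full result column, 4 rows per line (P1,P2 fixed per line; P3,P4 runs 00..11 left to right):
  rows 0-3 [P1,P2=00]: 1111  = hex F
  rows 4-7 [P1,P2=01]: 1111  = hex F
  rows 8-11 [P1,P2=10]: 1111  = hex F
  rows 12-15 [P1,P2=11]: 1111  = hex F
Output column (row 0 .. row 15) = 1111111111111111
Output column grouped in 4s = 1111 1111 1111 1111 = 0xFFFF
Convert to decimal digit by digit (value = value*16 + digit):
  F -> 15
  15*16 + 15 (F) = 255
  255*16 + 15 (F) = 4095
  4095*16 + 15 (F) = 65535
Decimal = 65535

65535


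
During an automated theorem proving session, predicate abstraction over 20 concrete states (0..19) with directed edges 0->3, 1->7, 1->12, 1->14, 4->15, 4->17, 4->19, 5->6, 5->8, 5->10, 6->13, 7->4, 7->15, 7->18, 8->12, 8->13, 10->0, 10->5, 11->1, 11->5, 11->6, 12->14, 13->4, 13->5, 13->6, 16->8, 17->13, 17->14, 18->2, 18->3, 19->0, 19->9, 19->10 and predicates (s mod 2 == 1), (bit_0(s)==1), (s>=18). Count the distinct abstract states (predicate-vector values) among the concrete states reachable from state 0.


BFS from 0:
Concrete reachable: {0, 3}
Abstract via predicates (s mod 2 == 1), (bit_0(s)==1), (s>=18):
  (0,0,0) <- {0}
  (1,1,0) <- {3}
Distinct abstract states = 2

2


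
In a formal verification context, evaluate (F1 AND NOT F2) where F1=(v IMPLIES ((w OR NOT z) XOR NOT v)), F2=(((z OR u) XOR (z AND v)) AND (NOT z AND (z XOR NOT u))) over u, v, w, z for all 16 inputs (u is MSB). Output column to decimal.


F1 = (v IMPLIES ((w OR NOT z) XOR NOT v))
F2 = (((z OR u) XOR (z AND v)) AND (NOT z AND (z XOR NOT u)))
Counterexample to F1=>F2 is where F1=1 and F2=0.
Evaluate each row (bits = u,v,w,z, MSB first):
  row 0 [0000]: F1=1 F2=0 -> F1&~F2 -> 1
  row 1 [0001]: F1=1 F2=0 -> F1&~F2 -> 1
  row 2 [0010]: F1=1 F2=0 -> F1&~F2 -> 1
  row 3 [0011]: F1=1 F2=0 -> F1&~F2 -> 1
  row 4 [0100]: F1=1 F2=0 -> F1&~F2 -> 1
  row 5 [0101]: F1=0 F2=0 -> F1&~F2 -> 0
  row 6 [0110]: F1=1 F2=0 -> F1&~F2 -> 1
  row 7 [0111]: F1=1 F2=0 -> F1&~F2 -> 1
  row 8 [1000]: F1=1 F2=0 -> F1&~F2 -> 1
  row 9 [1001]: F1=1 F2=0 -> F1&~F2 -> 1
  row 10 [1010]: F1=1 F2=0 -> F1&~F2 -> 1
  row 11 [1011]: F1=1 F2=0 -> F1&~F2 -> 1
  row 12 [1100]: F1=1 F2=0 -> F1&~F2 -> 1
  row 13 [1101]: F1=0 F2=0 -> F1&~F2 -> 0
  row 14 [1110]: F1=1 F2=0 -> F1&~F2 -> 1
  row 15 [1111]: F1=1 F2=0 -> F1&~F2 -> 1
Full result column, 4 rows per line (u,v fixed per line; w,z runs 00..11 left to right):
  rows 0-3 [u,v=00]: 1111  = hex F
  rows 4-7 [u,v=01]: 1011  = hex B
  rows 8-11 [u,v=10]: 1111  = hex F
  rows 12-15 [u,v=11]: 1011  = hex B
Counterexample vector (row 0 .. row 15) = 1111101111111011
Output column grouped in 4s = 1111 1011 1111 1011 = 0xFBFB
Convert to decimal digit by digit (value = value*16 + digit):
  F -> 15
  15*16 + 11 (B) = 251
  251*16 + 15 (F) = 4031
  4031*16 + 11 (B) = 64507
Decimal = 64507

64507


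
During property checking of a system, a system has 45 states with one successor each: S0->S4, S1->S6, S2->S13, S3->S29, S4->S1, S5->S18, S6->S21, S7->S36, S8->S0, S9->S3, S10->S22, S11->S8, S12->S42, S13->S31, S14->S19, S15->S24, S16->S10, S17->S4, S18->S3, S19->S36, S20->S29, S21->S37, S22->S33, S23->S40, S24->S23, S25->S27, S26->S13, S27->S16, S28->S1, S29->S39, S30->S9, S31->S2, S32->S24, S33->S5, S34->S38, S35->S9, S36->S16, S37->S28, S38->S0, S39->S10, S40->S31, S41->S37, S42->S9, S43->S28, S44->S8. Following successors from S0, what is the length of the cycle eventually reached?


Trace from S0 until a state repeats:
  S0 -> S4 -> S1 -> S6 -> S21 -> S37 -> S28 -> S1
S1 first seen at step 2, revisited at step 7.
Cycle length = 7 - 2 = 5

5


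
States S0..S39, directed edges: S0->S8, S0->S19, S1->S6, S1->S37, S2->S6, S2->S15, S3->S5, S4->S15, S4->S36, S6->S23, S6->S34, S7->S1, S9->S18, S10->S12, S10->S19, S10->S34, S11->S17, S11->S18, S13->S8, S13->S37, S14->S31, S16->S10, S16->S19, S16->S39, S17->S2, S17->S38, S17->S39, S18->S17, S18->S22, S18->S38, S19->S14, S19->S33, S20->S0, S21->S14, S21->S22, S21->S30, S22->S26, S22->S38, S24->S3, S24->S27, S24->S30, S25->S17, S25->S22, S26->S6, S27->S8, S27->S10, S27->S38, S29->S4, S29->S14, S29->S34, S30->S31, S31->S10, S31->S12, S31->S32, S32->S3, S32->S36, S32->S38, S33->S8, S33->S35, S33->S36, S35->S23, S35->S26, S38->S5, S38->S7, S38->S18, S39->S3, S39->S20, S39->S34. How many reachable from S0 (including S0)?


BFS from S0:
  layer 0: {S0}
  layer 1: {S8, S19}
  layer 2: {S14, S33}
  layer 3: {S31, S35, S36}
  layer 4: {S10, S12, S23, S26, S32}
  layer 5: {S3, S6, S34, S38}
  layer 6: {S5, S7, S18}
  layer 7: {S1, S17, S22}
  layer 8: {S2, S37, S39}
  layer 9: {S15, S20}
Reachable set: {S0, S1, S2, S3, S5, S6, S7, S8, S10, S12, S14, S15, S17, S18, S19, S20, S22, S23, S26, S31, S32, S33, S34, S35, S36, S37, S38, S39}
Count = 28

28


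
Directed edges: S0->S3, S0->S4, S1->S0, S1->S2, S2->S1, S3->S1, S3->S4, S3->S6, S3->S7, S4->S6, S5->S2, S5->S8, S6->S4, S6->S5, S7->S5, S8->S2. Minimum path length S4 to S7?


BFS layer-by-layer from S4:
  dist 0: {S4}
  dist 1: {S6}
  dist 2: {S5}
  dist 3: {S2, S8}
  dist 4: {S1}
  dist 5: {S0}
  dist 6: {S3}
  dist 7: {S7}
  -> S7 reached at distance 7
Shortest path length = 7

7


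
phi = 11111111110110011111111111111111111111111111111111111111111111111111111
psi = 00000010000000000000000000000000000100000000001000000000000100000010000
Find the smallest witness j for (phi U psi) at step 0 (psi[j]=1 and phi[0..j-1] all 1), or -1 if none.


(phi U psi) at 0: need smallest j with psi[j]=1 and phi[i]=1 for all i in [0,j).
Scan from step 0:
  step 0: phi=1, psi=0 -> continue
  step 1: phi=1, psi=0 -> continue
  step 2: phi=1, psi=0 -> continue
  step 3: phi=1, psi=0 -> continue
  step 6: psi=1 and phi held for [0,6) -> witness found
Witness step = 6

6


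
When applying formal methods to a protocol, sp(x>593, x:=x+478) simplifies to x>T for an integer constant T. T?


Formula: sp(P, x:=E) = exists old_x. (x = E[old_x/x]) AND P[old_x/x] (old_x is the value of x before the assignment; eliminate old_x by solving x = E[old_x/x] for old_x)
Step 1: Precondition P: x>593, i.e. old_x > 593
Step 2: Assignment gives x = old_x + 478, so old_x = x - 478
Step 3: Substitute into P: x - 478 > 593
Step 4: Simplify: x > 593+478 = 1071

1071


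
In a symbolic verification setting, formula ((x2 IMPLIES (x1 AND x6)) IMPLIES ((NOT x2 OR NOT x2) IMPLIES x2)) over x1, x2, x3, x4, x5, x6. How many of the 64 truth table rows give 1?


Formula: ((x2 IMPLIES (x1 AND x6)) IMPLIES ((NOT x2 OR NOT x2) IMPLIES x2)) over 6 vars (64 rows)
Evaluate each row (x1, x2, x3, x4, x5, x6 as bits, MSB first):
  row 0 [000000]: ((0 IMPLIES (0 AND 0)) IMPLIES ((NOT 0 OR NOT 0) IMPLIES 0)) -> 0
  row 1 [000001]: ((0 IMPLIES (0 AND 1)) IMPLIES ((NOT 0 OR NOT 0) IMPLIES 0)) -> 0
  row 2 [000010]: ((0 IMPLIES (0 AND 0)) IMPLIES ((NOT 0 OR NOT 0) IMPLIES 0)) -> 0
  row 3 [000011]: ((0 IMPLIES (0 AND 1)) IMPLIES ((NOT 0 OR NOT 0) IMPLIES 0)) -> 0
  row 4 [000100]: ((0 IMPLIES (0 AND 0)) IMPLIES ((NOT 0 OR NOT 0) IMPLIES 0)) -> 0
  (every remaining row is evaluated the same way; all 64 results are listed next)
Full result column, 8 rows per line (x1,x2,x3 fixed per line; x4,x5,x6 runs 000..111 left to right):
  rows 0-7 [x1,x2,x3=000]: 00000000  (ones: 0)
  rows 8-15 [x1,x2,x3=001]: 00000000  (ones: 0)
  rows 16-23 [x1,x2,x3=010]: 11111111  (ones: 8)
  rows 24-31 [x1,x2,x3=011]: 11111111  (ones: 8)
  rows 32-39 [x1,x2,x3=100]: 00000000  (ones: 0)
  rows 40-47 [x1,x2,x3=101]: 00000000  (ones: 0)
  rows 48-55 [x1,x2,x3=110]: 11111111  (ones: 8)
  rows 56-63 [x1,x2,x3=111]: 11111111  (ones: 8)
Count of 1-rows = 0+0+8+8+0+0+8+8 = 32

32


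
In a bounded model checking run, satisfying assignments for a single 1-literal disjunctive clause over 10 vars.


Step 1: Total=2^10=1024
Step 2: Unsat when all 1 false: 2^9=512
Step 3: Sat=1024-512=512

512


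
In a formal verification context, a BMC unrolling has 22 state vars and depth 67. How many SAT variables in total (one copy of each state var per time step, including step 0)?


BMC unrolls to depth k, creating one copy of each state var for steps 0..k.
Step count = 67 + 1 = 68 (steps 0 through 67)
Vars per step = 22
Total = 22 * 68 = 1496

1496


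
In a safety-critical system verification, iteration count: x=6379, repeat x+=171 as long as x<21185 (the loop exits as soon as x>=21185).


Step 1: x goes from 6379 toward 21185 by 171; the body runs while x<21185, so iterations = ceil((bound-start)/step)
Step 2: Distance=14806
Step 3: ceil(14806/171)=87

87


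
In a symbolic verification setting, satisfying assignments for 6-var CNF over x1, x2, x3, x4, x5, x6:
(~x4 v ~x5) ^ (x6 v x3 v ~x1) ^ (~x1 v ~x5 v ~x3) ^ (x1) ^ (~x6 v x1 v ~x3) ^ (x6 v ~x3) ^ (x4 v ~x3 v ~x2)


CNF with 7 clauses over 6 vars (64 assignments).
An assignment satisfies CNF iff every clause has >=1 true literal.
Check each row (bits = x1,x2,x3,x4,x5,x6; clause T/F shown):
  row 0 [000000]: clauses=TTTFTTT -> 0
  row 1 [000001]: clauses=TTTFTTT -> 0
  row 2 [000010]: clauses=TTTFTTT -> 0
  row 3 [000011]: clauses=TTTFTTT -> 0
  row 4 [000100]: clauses=TTTFTTT -> 0
  (every remaining row is evaluated the same way; all 64 results are listed next)
Full result column, 8 rows per line (x1,x2,x3 fixed per line; x4,x5,x6 runs 000..111 left to right):
  rows 0-7 [x1,x2,x3=000]: 00000000  (ones: 0)
  rows 8-15 [x1,x2,x3=001]: 00000000  (ones: 0)
  rows 16-23 [x1,x2,x3=010]: 00000000  (ones: 0)
  rows 24-31 [x1,x2,x3=011]: 00000000  (ones: 0)
  rows 32-39 [x1,x2,x3=100]: 01010100  (ones: 3)
  rows 40-47 [x1,x2,x3=101]: 01000100  (ones: 2)
  rows 48-55 [x1,x2,x3=110]: 01010100  (ones: 3)
  rows 56-63 [x1,x2,x3=111]: 00000100  (ones: 1)
Satisfying assignments = 0+0+0+0+3+2+3+1 = 9

9


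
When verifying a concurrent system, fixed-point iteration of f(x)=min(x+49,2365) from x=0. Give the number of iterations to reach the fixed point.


Step 1: x=0, cap=2365, increment=49
Step 2: x grows by 49 each step until capped at 2365; fixed point is x=2365
Step 3: iterations = ceil(2365/49) = 49

49


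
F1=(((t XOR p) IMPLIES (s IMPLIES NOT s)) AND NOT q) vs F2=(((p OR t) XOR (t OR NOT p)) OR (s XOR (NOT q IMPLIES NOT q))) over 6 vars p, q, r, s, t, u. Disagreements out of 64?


F1 = (((t XOR p) IMPLIES (s IMPLIES NOT s)) AND NOT q)
F2 = (((p OR t) XOR (t OR NOT p)) OR (s XOR (NOT q IMPLIES NOT q)))
Evaluate both on each of 64 rows (bits = p,q,r,s,t,u):
  row 0 [000000]: F1=1 F2=1 -> 0
  row 1 [000001]: F1=1 F2=1 -> 0
  row 2 [000010]: F1=1 F2=1 -> 0
  row 3 [000011]: F1=1 F2=1 -> 0
  row 4 [000100]: F1=1 F2=1 -> 0
  (every remaining row is evaluated the same way; all 64 results are listed next)
Full result column, 8 rows per line (p,q,r fixed per line; s,t,u runs 000..111 left to right):
  rows 0-7 [p,q,r=000]: 00000000  (ones: 0)
  rows 8-15 [p,q,r=001]: 00000000  (ones: 0)
  rows 16-23 [p,q,r=010]: 11111100  (ones: 6)
  rows 24-31 [p,q,r=011]: 11111100  (ones: 6)
  rows 32-39 [p,q,r=100]: 00001111  (ones: 4)
  rows 40-47 [p,q,r=101]: 00001111  (ones: 4)
  rows 48-55 [p,q,r=110]: 11111100  (ones: 6)
  rows 56-63 [p,q,r=111]: 11111100  (ones: 6)
Disagreements = 0+0+6+6+4+4+6+6 = 32

32


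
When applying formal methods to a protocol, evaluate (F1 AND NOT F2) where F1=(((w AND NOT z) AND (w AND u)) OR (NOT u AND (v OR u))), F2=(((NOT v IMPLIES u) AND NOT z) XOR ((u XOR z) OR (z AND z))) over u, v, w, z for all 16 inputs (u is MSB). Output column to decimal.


F1 = (((w AND NOT z) AND (w AND u)) OR (NOT u AND (v OR u)))
F2 = (((NOT v IMPLIES u) AND NOT z) XOR ((u XOR z) OR (z AND z)))
Counterexample to F1=>F2 is where F1=1 and F2=0.
Evaluate each row (bits = u,v,w,z, MSB first):
  row 0 [0000]: F1=0 F2=0 -> F1&~F2 -> 0
  row 1 [0001]: F1=0 F2=1 -> F1&~F2 -> 0
  row 2 [0010]: F1=0 F2=0 -> F1&~F2 -> 0
  row 3 [0011]: F1=0 F2=1 -> F1&~F2 -> 0
  row 4 [0100]: F1=1 F2=1 -> F1&~F2 -> 0
  row 5 [0101]: F1=1 F2=1 -> F1&~F2 -> 0
  row 6 [0110]: F1=1 F2=1 -> F1&~F2 -> 0
  row 7 [0111]: F1=1 F2=1 -> F1&~F2 -> 0
  row 8 [1000]: F1=0 F2=0 -> F1&~F2 -> 0
  row 9 [1001]: F1=0 F2=1 -> F1&~F2 -> 0
  row 10 [1010]: F1=1 F2=0 -> F1&~F2 -> 1
  row 11 [1011]: F1=0 F2=1 -> F1&~F2 -> 0
  row 12 [1100]: F1=0 F2=0 -> F1&~F2 -> 0
  row 13 [1101]: F1=0 F2=1 -> F1&~F2 -> 0
  row 14 [1110]: F1=1 F2=0 -> F1&~F2 -> 1
  row 15 [1111]: F1=0 F2=1 -> F1&~F2 -> 0
Full result column, 4 rows per line (u,v fixed per line; w,z runs 00..11 left to right):
  rows 0-3 [u,v=00]: 0000  = hex 0
  rows 4-7 [u,v=01]: 0000  = hex 0
  rows 8-11 [u,v=10]: 0010  = hex 2
  rows 12-15 [u,v=11]: 0010  = hex 2
Counterexample vector (row 0 .. row 15) = 0000000000100010
Output column grouped in 4s = 0000 0000 0010 0010 = 0x0022
Convert to decimal digit by digit (value = value*16 + digit):
  0 -> 0
  0*16 + 0 = 0
  0*16 + 2 = 2
  2*16 + 2 = 34
Decimal = 34

34


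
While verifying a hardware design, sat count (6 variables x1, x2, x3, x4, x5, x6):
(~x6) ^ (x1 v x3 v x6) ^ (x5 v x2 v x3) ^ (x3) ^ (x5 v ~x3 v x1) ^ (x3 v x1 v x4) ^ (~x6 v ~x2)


CNF with 7 clauses over 6 vars (64 assignments).
An assignment satisfies CNF iff every clause has >=1 true literal.
Check each row (bits = x1,x2,x3,x4,x5,x6; clause T/F shown):
  row 0 [000000]: clauses=TFFFTFT -> 0
  row 1 [000001]: clauses=FTFFTFT -> 0
  row 2 [000010]: clauses=TFTFTFT -> 0
  row 3 [000011]: clauses=FTTFTFT -> 0
  row 4 [000100]: clauses=TFFFTTT -> 0
  (every remaining row is evaluated the same way; all 64 results are listed next)
Full result column, 8 rows per line (x1,x2,x3 fixed per line; x4,x5,x6 runs 000..111 left to right):
  rows 0-7 [x1,x2,x3=000]: 00000000  (ones: 0)
  rows 8-15 [x1,x2,x3=001]: 00100010  (ones: 2)
  rows 16-23 [x1,x2,x3=010]: 00000000  (ones: 0)
  rows 24-31 [x1,x2,x3=011]: 00100010  (ones: 2)
  rows 32-39 [x1,x2,x3=100]: 00000000  (ones: 0)
  rows 40-47 [x1,x2,x3=101]: 10101010  (ones: 4)
  rows 48-55 [x1,x2,x3=110]: 00000000  (ones: 0)
  rows 56-63 [x1,x2,x3=111]: 10101010  (ones: 4)
Satisfying assignments = 0+2+0+2+0+4+0+4 = 12

12


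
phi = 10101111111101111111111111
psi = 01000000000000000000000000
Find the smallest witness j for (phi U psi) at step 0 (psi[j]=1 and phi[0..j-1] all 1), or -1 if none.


(phi U psi) at 0: need smallest j with psi[j]=1 and phi[i]=1 for all i in [0,j).
Scan from step 0:
  step 0: phi=1, psi=0 -> continue
  step 1: psi=1 and phi held for [0,1) -> witness found
Witness step = 1

1


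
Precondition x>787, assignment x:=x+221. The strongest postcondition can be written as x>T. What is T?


Formula: sp(P, x:=E) = exists old_x. (x = E[old_x/x]) AND P[old_x/x] (old_x is the value of x before the assignment; eliminate old_x by solving x = E[old_x/x] for old_x)
Step 1: Precondition P: x>787, i.e. old_x > 787
Step 2: Assignment gives x = old_x + 221, so old_x = x - 221
Step 3: Substitute into P: x - 221 > 787
Step 4: Simplify: x > 787+221 = 1008

1008


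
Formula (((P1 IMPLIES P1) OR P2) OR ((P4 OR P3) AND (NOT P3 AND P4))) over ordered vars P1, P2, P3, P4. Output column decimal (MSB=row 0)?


Formula: (((P1 IMPLIES P1) OR P2) OR ((P4 OR P3) AND (NOT P3 AND P4))) over P1, P2, P3, P4 (16 rows)
Evaluate each row (bits = P1,P2,P3,P4, MSB first):
  row 0 [0000]: (((0 IMPLIES 0) OR 0) OR ((0 OR 0) AND (NOT 0 AND 0))) -> 1
  row 1 [0001]: (((0 IMPLIES 0) OR 0) OR ((1 OR 0) AND (NOT 0 AND 1))) -> 1
  row 2 [0010]: (((0 IMPLIES 0) OR 0) OR ((0 OR 1) AND (NOT 1 AND 0))) -> 1
  row 3 [0011]: (((0 IMPLIES 0) OR 0) OR ((1 OR 1) AND (NOT 1 AND 1))) -> 1
  row 4 [0100]: (((0 IMPLIES 0) OR 1) OR ((0 OR 0) AND (NOT 0 AND 0))) -> 1
  row 5 [0101]: (((0 IMPLIES 0) OR 1) OR ((1 OR 0) AND (NOT 0 AND 1))) -> 1
  row 6 [0110]: (((0 IMPLIES 0) OR 1) OR ((0 OR 1) AND (NOT 1 AND 0))) -> 1
  row 7 [0111]: (((0 IMPLIES 0) OR 1) OR ((1 OR 1) AND (NOT 1 AND 1))) -> 1
  row 8 [1000]: (((1 IMPLIES 1) OR 0) OR ((0 OR 0) AND (NOT 0 AND 0))) -> 1
  row 9 [1001]: (((1 IMPLIES 1) OR 0) OR ((1 OR 0) AND (NOT 0 AND 1))) -> 1
  row 10 [1010]: (((1 IMPLIES 1) OR 0) OR ((0 OR 1) AND (NOT 1 AND 0))) -> 1
  row 11 [1011]: (((1 IMPLIES 1) OR 0) OR ((1 OR 1) AND (NOT 1 AND 1))) -> 1
  row 12 [1100]: (((1 IMPLIES 1) OR 1) OR ((0 OR 0) AND (NOT 0 AND 0))) -> 1
  row 13 [1101]: (((1 IMPLIES 1) OR 1) OR ((1 OR 0) AND (NOT 0 AND 1))) -> 1
  row 14 [1110]: (((1 IMPLIES 1) OR 1) OR ((0 OR 1) AND (NOT 1 AND 0))) -> 1
  row 15 [1111]: (((1 IMPLIES 1) OR 1) OR ((1 OR 1) AND (NOT 1 AND 1))) -> 1
Full result column, 4 rows per line (P1,P2 fixed per line; P3,P4 runs 00..11 left to right):
  rows 0-3 [P1,P2=00]: 1111  = hex F
  rows 4-7 [P1,P2=01]: 1111  = hex F
  rows 8-11 [P1,P2=10]: 1111  = hex F
  rows 12-15 [P1,P2=11]: 1111  = hex F
Output column (row 0 .. row 15) = 1111111111111111
Output column grouped in 4s = 1111 1111 1111 1111 = 0xFFFF
Convert to decimal digit by digit (value = value*16 + digit):
  F -> 15
  15*16 + 15 (F) = 255
  255*16 + 15 (F) = 4095
  4095*16 + 15 (F) = 65535
Decimal = 65535

65535


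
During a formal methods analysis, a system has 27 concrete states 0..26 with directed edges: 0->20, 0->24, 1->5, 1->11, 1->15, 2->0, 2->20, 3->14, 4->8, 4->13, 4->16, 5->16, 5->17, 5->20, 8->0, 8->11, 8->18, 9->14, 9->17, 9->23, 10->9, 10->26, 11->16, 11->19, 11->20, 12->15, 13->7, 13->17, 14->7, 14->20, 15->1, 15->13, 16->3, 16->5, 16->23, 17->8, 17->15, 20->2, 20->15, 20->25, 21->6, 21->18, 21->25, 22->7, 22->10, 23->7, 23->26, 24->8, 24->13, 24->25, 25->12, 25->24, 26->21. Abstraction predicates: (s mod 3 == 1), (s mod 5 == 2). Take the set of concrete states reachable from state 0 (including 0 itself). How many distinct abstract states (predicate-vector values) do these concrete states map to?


BFS from 0:
Concrete reachable: {0, 1, 2, 3, 5, 6, 7, 8, 11, 12, 13, 14, 15, 16, 17, 18, 19, 20, 21, 23, 24, 25, 26}
Abstract via predicates (s mod 3 == 1), (s mod 5 == 2):
  (0,0) <- {0, 3, 5, 6, 8, 11, 14, 15, 18, 20, 21, 23, 24, 26}
  (0,1) <- {2, 12, 17}
  (1,0) <- {1, 13, 16, 19, 25}
  (1,1) <- {7}
Distinct abstract states = 4

4


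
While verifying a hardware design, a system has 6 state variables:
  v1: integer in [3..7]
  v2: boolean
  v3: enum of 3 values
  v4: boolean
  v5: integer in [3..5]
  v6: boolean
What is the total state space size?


State space = product of domain sizes of all variables.
Domain sizes:
  v1 (integer in [3..7]): 5
  v2 (boolean): 2
  v3 (enum of 3 values): 3
  v4 (boolean): 2
  v5 (integer in [3..5]): 3
  v6 (boolean): 2
Product = 5 * 2 * 3 * 2 * 3 * 2 = 360

360


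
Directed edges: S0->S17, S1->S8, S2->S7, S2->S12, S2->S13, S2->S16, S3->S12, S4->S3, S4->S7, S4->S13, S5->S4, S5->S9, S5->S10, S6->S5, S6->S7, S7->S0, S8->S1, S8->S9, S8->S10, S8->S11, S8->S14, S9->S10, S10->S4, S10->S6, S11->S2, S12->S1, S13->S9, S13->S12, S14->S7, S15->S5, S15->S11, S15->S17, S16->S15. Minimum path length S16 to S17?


BFS layer-by-layer from S16:
  dist 0: {S16}
  dist 1: {S15}
  dist 2: {S5, S11, S17}
  -> S17 reached at distance 2
Shortest path length = 2

2


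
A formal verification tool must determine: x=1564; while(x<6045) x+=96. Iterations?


Step 1: x goes from 1564 toward 6045 by 96; the body runs while x<6045, so iterations = ceil((bound-start)/step)
Step 2: Distance=4481
Step 3: ceil(4481/96)=47

47


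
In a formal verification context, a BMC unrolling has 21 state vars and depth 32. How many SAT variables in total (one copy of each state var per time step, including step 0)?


BMC unrolls to depth k, creating one copy of each state var for steps 0..k.
Step count = 32 + 1 = 33 (steps 0 through 32)
Vars per step = 21
Total = 21 * 33 = 693

693


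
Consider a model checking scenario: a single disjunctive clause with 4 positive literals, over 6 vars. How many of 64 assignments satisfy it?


Step 1: Total=2^6=64
Step 2: Unsat when all 4 false: 2^2=4
Step 3: Sat=64-4=60

60


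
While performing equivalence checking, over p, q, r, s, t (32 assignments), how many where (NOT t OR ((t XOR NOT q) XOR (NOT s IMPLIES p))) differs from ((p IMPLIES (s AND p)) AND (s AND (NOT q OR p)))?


F1 = (NOT t OR ((t XOR NOT q) XOR (NOT s IMPLIES p)))
F2 = ((p IMPLIES (s AND p)) AND (s AND (NOT q OR p)))
Evaluate both on each of 32 rows (bits = p,q,r,s,t):
  row 0 [00000]: F1=1 F2=0 (differ) -> 1
  row 1 [00001]: F1=0 F2=0 -> 0
  row 2 [00010]: F1=1 F2=1 -> 0
  row 3 [00011]: F1=1 F2=1 -> 0
  row 4 [00100]: F1=1 F2=0 (differ) -> 1
  row 5 [00101]: F1=0 F2=0 -> 0
  row 6 [00110]: F1=1 F2=1 -> 0
  row 7 [00111]: F1=1 F2=1 -> 0
  row 8 [01000]: F1=1 F2=0 (differ) -> 1
  row 9 [01001]: F1=1 F2=0 (differ) -> 1
  row 10 [01010]: F1=1 F2=0 (differ) -> 1
  row 11 [01011]: F1=0 F2=0 -> 0
  row 12 [01100]: F1=1 F2=0 (differ) -> 1
  row 13 [01101]: F1=1 F2=0 (differ) -> 1
  row 14 [01110]: F1=1 F2=0 (differ) -> 1
  row 15 [01111]: F1=0 F2=0 -> 0
  row 16 [10000]: F1=1 F2=0 (differ) -> 1
  row 17 [10001]: F1=1 F2=0 (differ) -> 1
  row 18 [10010]: F1=1 F2=1 -> 0
  row 19 [10011]: F1=1 F2=1 -> 0
  row 20 [10100]: F1=1 F2=0 (differ) -> 1
  row 21 [10101]: F1=1 F2=0 (differ) -> 1
  row 22 [10110]: F1=1 F2=1 -> 0
  row 23 [10111]: F1=1 F2=1 -> 0
  row 24 [11000]: F1=1 F2=0 (differ) -> 1
  row 25 [11001]: F1=0 F2=0 -> 0
  row 26 [11010]: F1=1 F2=1 -> 0
  row 27 [11011]: F1=0 F2=1 (differ) -> 1
  row 28 [11100]: F1=1 F2=0 (differ) -> 1
  row 29 [11101]: F1=0 F2=0 -> 0
  row 30 [11110]: F1=1 F2=1 -> 0
  row 31 [11111]: F1=0 F2=1 (differ) -> 1
Full result column, 8 rows per line (p,q fixed per line; r,s,t runs 000..111 left to right):
  rows 0-7 [p,q=00]: 10001000  (ones: 2)
  rows 8-15 [p,q=01]: 11101110  (ones: 6)
  rows 16-23 [p,q=10]: 11001100  (ones: 4)
  rows 24-31 [p,q=11]: 10011001  (ones: 4)
Disagreements = 2+6+4+4 = 16

16
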